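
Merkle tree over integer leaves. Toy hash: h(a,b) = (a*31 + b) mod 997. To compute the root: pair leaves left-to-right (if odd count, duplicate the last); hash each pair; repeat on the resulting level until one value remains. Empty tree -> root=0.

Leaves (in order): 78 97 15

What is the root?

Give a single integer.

Answer: 679

Derivation:
L0: [78, 97, 15]
L1: h(78,97)=(78*31+97)%997=521 h(15,15)=(15*31+15)%997=480 -> [521, 480]
L2: h(521,480)=(521*31+480)%997=679 -> [679]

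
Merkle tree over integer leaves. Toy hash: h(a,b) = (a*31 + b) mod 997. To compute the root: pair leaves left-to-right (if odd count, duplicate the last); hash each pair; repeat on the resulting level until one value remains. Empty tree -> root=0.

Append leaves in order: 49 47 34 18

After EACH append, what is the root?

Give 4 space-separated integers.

After append 49 (leaves=[49]):
  L0: [49]
  root=49
After append 47 (leaves=[49, 47]):
  L0: [49, 47]
  L1: h(49,47)=(49*31+47)%997=569 -> [569]
  root=569
After append 34 (leaves=[49, 47, 34]):
  L0: [49, 47, 34]
  L1: h(49,47)=(49*31+47)%997=569 h(34,34)=(34*31+34)%997=91 -> [569, 91]
  L2: h(569,91)=(569*31+91)%997=781 -> [781]
  root=781
After append 18 (leaves=[49, 47, 34, 18]):
  L0: [49, 47, 34, 18]
  L1: h(49,47)=(49*31+47)%997=569 h(34,18)=(34*31+18)%997=75 -> [569, 75]
  L2: h(569,75)=(569*31+75)%997=765 -> [765]
  root=765

Answer: 49 569 781 765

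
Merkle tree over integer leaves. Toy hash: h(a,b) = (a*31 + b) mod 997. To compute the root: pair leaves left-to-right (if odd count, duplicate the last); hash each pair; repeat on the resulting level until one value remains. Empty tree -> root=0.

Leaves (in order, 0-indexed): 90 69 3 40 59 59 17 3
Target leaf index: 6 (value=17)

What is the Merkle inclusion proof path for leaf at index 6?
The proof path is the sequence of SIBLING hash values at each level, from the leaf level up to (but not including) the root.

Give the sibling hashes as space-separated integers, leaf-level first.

L0 (leaves): [90, 69, 3, 40, 59, 59, 17, 3], target index=6
L1: h(90,69)=(90*31+69)%997=865 [pair 0] h(3,40)=(3*31+40)%997=133 [pair 1] h(59,59)=(59*31+59)%997=891 [pair 2] h(17,3)=(17*31+3)%997=530 [pair 3] -> [865, 133, 891, 530]
  Sibling for proof at L0: 3
L2: h(865,133)=(865*31+133)%997=29 [pair 0] h(891,530)=(891*31+530)%997=235 [pair 1] -> [29, 235]
  Sibling for proof at L1: 891
L3: h(29,235)=(29*31+235)%997=137 [pair 0] -> [137]
  Sibling for proof at L2: 29
Root: 137
Proof path (sibling hashes from leaf to root): [3, 891, 29]

Answer: 3 891 29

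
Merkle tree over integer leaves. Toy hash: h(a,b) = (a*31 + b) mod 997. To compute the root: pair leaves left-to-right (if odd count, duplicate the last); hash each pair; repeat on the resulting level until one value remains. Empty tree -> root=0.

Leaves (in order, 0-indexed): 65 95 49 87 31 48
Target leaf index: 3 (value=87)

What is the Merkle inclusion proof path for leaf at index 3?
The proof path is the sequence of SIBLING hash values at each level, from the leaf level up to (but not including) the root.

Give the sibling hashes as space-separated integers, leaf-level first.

L0 (leaves): [65, 95, 49, 87, 31, 48], target index=3
L1: h(65,95)=(65*31+95)%997=116 [pair 0] h(49,87)=(49*31+87)%997=609 [pair 1] h(31,48)=(31*31+48)%997=12 [pair 2] -> [116, 609, 12]
  Sibling for proof at L0: 49
L2: h(116,609)=(116*31+609)%997=217 [pair 0] h(12,12)=(12*31+12)%997=384 [pair 1] -> [217, 384]
  Sibling for proof at L1: 116
L3: h(217,384)=(217*31+384)%997=132 [pair 0] -> [132]
  Sibling for proof at L2: 384
Root: 132
Proof path (sibling hashes from leaf to root): [49, 116, 384]

Answer: 49 116 384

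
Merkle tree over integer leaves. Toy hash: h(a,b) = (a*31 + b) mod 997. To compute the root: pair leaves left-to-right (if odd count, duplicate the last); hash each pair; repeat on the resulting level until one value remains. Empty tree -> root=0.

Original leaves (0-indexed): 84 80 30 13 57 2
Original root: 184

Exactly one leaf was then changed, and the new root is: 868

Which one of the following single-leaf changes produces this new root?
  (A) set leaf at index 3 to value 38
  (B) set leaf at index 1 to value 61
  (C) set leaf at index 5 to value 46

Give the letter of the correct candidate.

Answer: B

Derivation:
Original leaves: [84, 80, 30, 13, 57, 2]
Target new root: 868
Try each candidate change and compute the resulting root:
Candidate A: set leaf[3] = 38 -> leaves = [84, 80, 30, 38, 57, 2]
  L0: [84, 80, 30, 38, 57, 2]
  L1: h(84,80)=(84*31+80)%997=690 h(30,38)=(30*31+38)%997=968 h(57,2)=(57*31+2)%997=772 -> [690, 968, 772]
  L2: h(690,968)=(690*31+968)%997=424 h(772,772)=(772*31+772)%997=776 -> [424, 776]
  L3: h(424,776)=(424*31+776)%997=959 -> [959]
  root = 959 != target 868
Candidate B: set leaf[1] = 61 -> leaves = [84, 61, 30, 13, 57, 2]
  L0: [84, 61, 30, 13, 57, 2]
  L1: h(84,61)=(84*31+61)%997=671 h(30,13)=(30*31+13)%997=943 h(57,2)=(57*31+2)%997=772 -> [671, 943, 772]
  L2: h(671,943)=(671*31+943)%997=807 h(772,772)=(772*31+772)%997=776 -> [807, 776]
  L3: h(807,776)=(807*31+776)%997=868 -> [868]
  root = 868 == target 868  ** MATCH **
Candidate C: set leaf[5] = 46 -> leaves = [84, 80, 30, 13, 57, 46]
  L0: [84, 80, 30, 13, 57, 46]
  L1: h(84,80)=(84*31+80)%997=690 h(30,13)=(30*31+13)%997=943 h(57,46)=(57*31+46)%997=816 -> [690, 943, 816]
  L2: h(690,943)=(690*31+943)%997=399 h(816,816)=(816*31+816)%997=190 -> [399, 190]
  L3: h(399,190)=(399*31+190)%997=595 -> [595]
  root = 595 != target 868
Candidate B produces the target root.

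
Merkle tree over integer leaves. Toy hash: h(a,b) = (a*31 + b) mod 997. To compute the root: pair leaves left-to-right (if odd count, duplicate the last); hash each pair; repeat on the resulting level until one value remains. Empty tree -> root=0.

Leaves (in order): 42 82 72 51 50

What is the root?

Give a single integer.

Answer: 365

Derivation:
L0: [42, 82, 72, 51, 50]
L1: h(42,82)=(42*31+82)%997=387 h(72,51)=(72*31+51)%997=289 h(50,50)=(50*31+50)%997=603 -> [387, 289, 603]
L2: h(387,289)=(387*31+289)%997=322 h(603,603)=(603*31+603)%997=353 -> [322, 353]
L3: h(322,353)=(322*31+353)%997=365 -> [365]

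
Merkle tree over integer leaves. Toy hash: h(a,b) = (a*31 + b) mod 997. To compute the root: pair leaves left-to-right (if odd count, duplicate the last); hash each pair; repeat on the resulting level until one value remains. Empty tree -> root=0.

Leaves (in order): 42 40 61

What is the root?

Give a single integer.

Answer: 683

Derivation:
L0: [42, 40, 61]
L1: h(42,40)=(42*31+40)%997=345 h(61,61)=(61*31+61)%997=955 -> [345, 955]
L2: h(345,955)=(345*31+955)%997=683 -> [683]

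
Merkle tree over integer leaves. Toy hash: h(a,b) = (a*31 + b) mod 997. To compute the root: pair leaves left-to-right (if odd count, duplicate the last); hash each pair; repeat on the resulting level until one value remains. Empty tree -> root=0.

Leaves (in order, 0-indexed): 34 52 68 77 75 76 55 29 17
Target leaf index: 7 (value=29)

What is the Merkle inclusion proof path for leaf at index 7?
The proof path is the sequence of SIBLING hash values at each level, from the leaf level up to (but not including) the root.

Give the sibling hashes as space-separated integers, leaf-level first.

Answer: 55 407 579 730

Derivation:
L0 (leaves): [34, 52, 68, 77, 75, 76, 55, 29, 17], target index=7
L1: h(34,52)=(34*31+52)%997=109 [pair 0] h(68,77)=(68*31+77)%997=191 [pair 1] h(75,76)=(75*31+76)%997=407 [pair 2] h(55,29)=(55*31+29)%997=737 [pair 3] h(17,17)=(17*31+17)%997=544 [pair 4] -> [109, 191, 407, 737, 544]
  Sibling for proof at L0: 55
L2: h(109,191)=(109*31+191)%997=579 [pair 0] h(407,737)=(407*31+737)%997=393 [pair 1] h(544,544)=(544*31+544)%997=459 [pair 2] -> [579, 393, 459]
  Sibling for proof at L1: 407
L3: h(579,393)=(579*31+393)%997=396 [pair 0] h(459,459)=(459*31+459)%997=730 [pair 1] -> [396, 730]
  Sibling for proof at L2: 579
L4: h(396,730)=(396*31+730)%997=45 [pair 0] -> [45]
  Sibling for proof at L3: 730
Root: 45
Proof path (sibling hashes from leaf to root): [55, 407, 579, 730]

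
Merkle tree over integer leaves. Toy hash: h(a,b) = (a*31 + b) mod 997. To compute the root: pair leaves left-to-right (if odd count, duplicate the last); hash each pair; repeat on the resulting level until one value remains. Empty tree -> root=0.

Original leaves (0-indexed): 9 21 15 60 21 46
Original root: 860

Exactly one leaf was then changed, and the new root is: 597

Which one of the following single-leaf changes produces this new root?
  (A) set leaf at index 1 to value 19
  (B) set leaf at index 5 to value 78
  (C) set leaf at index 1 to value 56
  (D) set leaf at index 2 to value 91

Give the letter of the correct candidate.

Answer: C

Derivation:
Original leaves: [9, 21, 15, 60, 21, 46]
Target new root: 597
Try each candidate change and compute the resulting root:
Candidate A: set leaf[1] = 19 -> leaves = [9, 19, 15, 60, 21, 46]
  L0: [9, 19, 15, 60, 21, 46]
  L1: h(9,19)=(9*31+19)%997=298 h(15,60)=(15*31+60)%997=525 h(21,46)=(21*31+46)%997=697 -> [298, 525, 697]
  L2: h(298,525)=(298*31+525)%997=790 h(697,697)=(697*31+697)%997=370 -> [790, 370]
  L3: h(790,370)=(790*31+370)%997=932 -> [932]
  root = 932 != target 597
Candidate B: set leaf[5] = 78 -> leaves = [9, 21, 15, 60, 21, 78]
  L0: [9, 21, 15, 60, 21, 78]
  L1: h(9,21)=(9*31+21)%997=300 h(15,60)=(15*31+60)%997=525 h(21,78)=(21*31+78)%997=729 -> [300, 525, 729]
  L2: h(300,525)=(300*31+525)%997=852 h(729,729)=(729*31+729)%997=397 -> [852, 397]
  L3: h(852,397)=(852*31+397)%997=887 -> [887]
  root = 887 != target 597
Candidate C: set leaf[1] = 56 -> leaves = [9, 56, 15, 60, 21, 46]
  L0: [9, 56, 15, 60, 21, 46]
  L1: h(9,56)=(9*31+56)%997=335 h(15,60)=(15*31+60)%997=525 h(21,46)=(21*31+46)%997=697 -> [335, 525, 697]
  L2: h(335,525)=(335*31+525)%997=940 h(697,697)=(697*31+697)%997=370 -> [940, 370]
  L3: h(940,370)=(940*31+370)%997=597 -> [597]
  root = 597 == target 597  ** MATCH **
Candidate D: set leaf[2] = 91 -> leaves = [9, 21, 91, 60, 21, 46]
  L0: [9, 21, 91, 60, 21, 46]
  L1: h(9,21)=(9*31+21)%997=300 h(91,60)=(91*31+60)%997=887 h(21,46)=(21*31+46)%997=697 -> [300, 887, 697]
  L2: h(300,887)=(300*31+887)%997=217 h(697,697)=(697*31+697)%997=370 -> [217, 370]
  L3: h(217,370)=(217*31+370)%997=118 -> [118]
  root = 118 != target 597
Candidate C produces the target root.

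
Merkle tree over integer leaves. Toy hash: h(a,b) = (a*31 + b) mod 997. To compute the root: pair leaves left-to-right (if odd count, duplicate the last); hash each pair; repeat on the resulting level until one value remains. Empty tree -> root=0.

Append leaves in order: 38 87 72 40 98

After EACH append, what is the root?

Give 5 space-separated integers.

After append 38 (leaves=[38]):
  L0: [38]
  root=38
After append 87 (leaves=[38, 87]):
  L0: [38, 87]
  L1: h(38,87)=(38*31+87)%997=268 -> [268]
  root=268
After append 72 (leaves=[38, 87, 72]):
  L0: [38, 87, 72]
  L1: h(38,87)=(38*31+87)%997=268 h(72,72)=(72*31+72)%997=310 -> [268, 310]
  L2: h(268,310)=(268*31+310)%997=642 -> [642]
  root=642
After append 40 (leaves=[38, 87, 72, 40]):
  L0: [38, 87, 72, 40]
  L1: h(38,87)=(38*31+87)%997=268 h(72,40)=(72*31+40)%997=278 -> [268, 278]
  L2: h(268,278)=(268*31+278)%997=610 -> [610]
  root=610
After append 98 (leaves=[38, 87, 72, 40, 98]):
  L0: [38, 87, 72, 40, 98]
  L1: h(38,87)=(38*31+87)%997=268 h(72,40)=(72*31+40)%997=278 h(98,98)=(98*31+98)%997=145 -> [268, 278, 145]
  L2: h(268,278)=(268*31+278)%997=610 h(145,145)=(145*31+145)%997=652 -> [610, 652]
  L3: h(610,652)=(610*31+652)%997=619 -> [619]
  root=619

Answer: 38 268 642 610 619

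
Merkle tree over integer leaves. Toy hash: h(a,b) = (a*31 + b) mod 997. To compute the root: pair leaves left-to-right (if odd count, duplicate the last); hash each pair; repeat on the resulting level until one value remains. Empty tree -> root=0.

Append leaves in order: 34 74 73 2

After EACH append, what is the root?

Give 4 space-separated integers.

Answer: 34 131 415 344

Derivation:
After append 34 (leaves=[34]):
  L0: [34]
  root=34
After append 74 (leaves=[34, 74]):
  L0: [34, 74]
  L1: h(34,74)=(34*31+74)%997=131 -> [131]
  root=131
After append 73 (leaves=[34, 74, 73]):
  L0: [34, 74, 73]
  L1: h(34,74)=(34*31+74)%997=131 h(73,73)=(73*31+73)%997=342 -> [131, 342]
  L2: h(131,342)=(131*31+342)%997=415 -> [415]
  root=415
After append 2 (leaves=[34, 74, 73, 2]):
  L0: [34, 74, 73, 2]
  L1: h(34,74)=(34*31+74)%997=131 h(73,2)=(73*31+2)%997=271 -> [131, 271]
  L2: h(131,271)=(131*31+271)%997=344 -> [344]
  root=344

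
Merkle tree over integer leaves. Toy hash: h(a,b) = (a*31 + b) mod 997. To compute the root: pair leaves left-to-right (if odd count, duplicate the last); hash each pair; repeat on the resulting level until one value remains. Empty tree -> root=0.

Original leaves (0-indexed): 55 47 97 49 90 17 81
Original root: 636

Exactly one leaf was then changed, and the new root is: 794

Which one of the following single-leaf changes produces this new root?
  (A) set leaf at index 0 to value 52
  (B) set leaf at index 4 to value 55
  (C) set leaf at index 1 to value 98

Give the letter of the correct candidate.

Answer: C

Derivation:
Original leaves: [55, 47, 97, 49, 90, 17, 81]
Target new root: 794
Try each candidate change and compute the resulting root:
Candidate A: set leaf[0] = 52 -> leaves = [52, 47, 97, 49, 90, 17, 81]
  L0: [52, 47, 97, 49, 90, 17, 81]
  L1: h(52,47)=(52*31+47)%997=662 h(97,49)=(97*31+49)%997=65 h(90,17)=(90*31+17)%997=813 h(81,81)=(81*31+81)%997=598 -> [662, 65, 813, 598]
  L2: h(662,65)=(662*31+65)%997=647 h(813,598)=(813*31+598)%997=876 -> [647, 876]
  L3: h(647,876)=(647*31+876)%997=993 -> [993]
  root = 993 != target 794
Candidate B: set leaf[4] = 55 -> leaves = [55, 47, 97, 49, 55, 17, 81]
  L0: [55, 47, 97, 49, 55, 17, 81]
  L1: h(55,47)=(55*31+47)%997=755 h(97,49)=(97*31+49)%997=65 h(55,17)=(55*31+17)%997=725 h(81,81)=(81*31+81)%997=598 -> [755, 65, 725, 598]
  L2: h(755,65)=(755*31+65)%997=539 h(725,598)=(725*31+598)%997=142 -> [539, 142]
  L3: h(539,142)=(539*31+142)%997=899 -> [899]
  root = 899 != target 794
Candidate C: set leaf[1] = 98 -> leaves = [55, 98, 97, 49, 90, 17, 81]
  L0: [55, 98, 97, 49, 90, 17, 81]
  L1: h(55,98)=(55*31+98)%997=806 h(97,49)=(97*31+49)%997=65 h(90,17)=(90*31+17)%997=813 h(81,81)=(81*31+81)%997=598 -> [806, 65, 813, 598]
  L2: h(806,65)=(806*31+65)%997=126 h(813,598)=(813*31+598)%997=876 -> [126, 876]
  L3: h(126,876)=(126*31+876)%997=794 -> [794]
  root = 794 == target 794  ** MATCH **
Candidate C produces the target root.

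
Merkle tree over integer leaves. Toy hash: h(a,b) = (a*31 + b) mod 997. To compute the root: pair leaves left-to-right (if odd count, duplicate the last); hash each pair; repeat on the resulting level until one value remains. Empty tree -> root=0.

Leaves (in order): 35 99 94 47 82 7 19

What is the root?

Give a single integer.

L0: [35, 99, 94, 47, 82, 7, 19]
L1: h(35,99)=(35*31+99)%997=187 h(94,47)=(94*31+47)%997=967 h(82,7)=(82*31+7)%997=555 h(19,19)=(19*31+19)%997=608 -> [187, 967, 555, 608]
L2: h(187,967)=(187*31+967)%997=782 h(555,608)=(555*31+608)%997=864 -> [782, 864]
L3: h(782,864)=(782*31+864)%997=181 -> [181]

Answer: 181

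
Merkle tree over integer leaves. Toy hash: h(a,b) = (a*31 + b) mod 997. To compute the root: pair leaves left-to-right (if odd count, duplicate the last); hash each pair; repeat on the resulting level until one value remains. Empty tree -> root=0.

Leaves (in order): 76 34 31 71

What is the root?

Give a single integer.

L0: [76, 34, 31, 71]
L1: h(76,34)=(76*31+34)%997=396 h(31,71)=(31*31+71)%997=35 -> [396, 35]
L2: h(396,35)=(396*31+35)%997=347 -> [347]

Answer: 347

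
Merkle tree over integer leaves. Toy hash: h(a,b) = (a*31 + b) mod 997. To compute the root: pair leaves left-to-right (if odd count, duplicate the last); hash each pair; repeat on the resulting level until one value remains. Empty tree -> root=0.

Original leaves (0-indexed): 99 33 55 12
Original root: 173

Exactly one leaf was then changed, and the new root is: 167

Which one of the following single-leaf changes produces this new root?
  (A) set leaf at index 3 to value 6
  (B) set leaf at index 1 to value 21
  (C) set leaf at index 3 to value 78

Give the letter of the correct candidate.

Answer: A

Derivation:
Original leaves: [99, 33, 55, 12]
Target new root: 167
Try each candidate change and compute the resulting root:
Candidate A: set leaf[3] = 6 -> leaves = [99, 33, 55, 6]
  L0: [99, 33, 55, 6]
  L1: h(99,33)=(99*31+33)%997=111 h(55,6)=(55*31+6)%997=714 -> [111, 714]
  L2: h(111,714)=(111*31+714)%997=167 -> [167]
  root = 167 == target 167  ** MATCH **
Candidate B: set leaf[1] = 21 -> leaves = [99, 21, 55, 12]
  L0: [99, 21, 55, 12]
  L1: h(99,21)=(99*31+21)%997=99 h(55,12)=(55*31+12)%997=720 -> [99, 720]
  L2: h(99,720)=(99*31+720)%997=798 -> [798]
  root = 798 != target 167
Candidate C: set leaf[3] = 78 -> leaves = [99, 33, 55, 78]
  L0: [99, 33, 55, 78]
  L1: h(99,33)=(99*31+33)%997=111 h(55,78)=(55*31+78)%997=786 -> [111, 786]
  L2: h(111,786)=(111*31+786)%997=239 -> [239]
  root = 239 != target 167
Candidate A produces the target root.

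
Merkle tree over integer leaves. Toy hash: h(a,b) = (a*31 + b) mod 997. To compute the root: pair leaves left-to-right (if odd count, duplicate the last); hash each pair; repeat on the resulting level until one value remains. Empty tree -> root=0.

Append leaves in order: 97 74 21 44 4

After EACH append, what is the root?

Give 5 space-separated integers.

Answer: 97 90 471 494 467

Derivation:
After append 97 (leaves=[97]):
  L0: [97]
  root=97
After append 74 (leaves=[97, 74]):
  L0: [97, 74]
  L1: h(97,74)=(97*31+74)%997=90 -> [90]
  root=90
After append 21 (leaves=[97, 74, 21]):
  L0: [97, 74, 21]
  L1: h(97,74)=(97*31+74)%997=90 h(21,21)=(21*31+21)%997=672 -> [90, 672]
  L2: h(90,672)=(90*31+672)%997=471 -> [471]
  root=471
After append 44 (leaves=[97, 74, 21, 44]):
  L0: [97, 74, 21, 44]
  L1: h(97,74)=(97*31+74)%997=90 h(21,44)=(21*31+44)%997=695 -> [90, 695]
  L2: h(90,695)=(90*31+695)%997=494 -> [494]
  root=494
After append 4 (leaves=[97, 74, 21, 44, 4]):
  L0: [97, 74, 21, 44, 4]
  L1: h(97,74)=(97*31+74)%997=90 h(21,44)=(21*31+44)%997=695 h(4,4)=(4*31+4)%997=128 -> [90, 695, 128]
  L2: h(90,695)=(90*31+695)%997=494 h(128,128)=(128*31+128)%997=108 -> [494, 108]
  L3: h(494,108)=(494*31+108)%997=467 -> [467]
  root=467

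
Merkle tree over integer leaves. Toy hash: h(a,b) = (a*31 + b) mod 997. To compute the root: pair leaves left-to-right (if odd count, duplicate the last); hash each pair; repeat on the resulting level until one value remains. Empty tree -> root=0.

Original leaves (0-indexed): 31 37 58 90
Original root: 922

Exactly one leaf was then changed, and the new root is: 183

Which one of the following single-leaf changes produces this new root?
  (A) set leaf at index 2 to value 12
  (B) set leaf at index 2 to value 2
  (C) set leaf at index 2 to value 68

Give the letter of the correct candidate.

Original leaves: [31, 37, 58, 90]
Target new root: 183
Try each candidate change and compute the resulting root:
Candidate A: set leaf[2] = 12 -> leaves = [31, 37, 12, 90]
  L0: [31, 37, 12, 90]
  L1: h(31,37)=(31*31+37)%997=1 h(12,90)=(12*31+90)%997=462 -> [1, 462]
  L2: h(1,462)=(1*31+462)%997=493 -> [493]
  root = 493 != target 183
Candidate B: set leaf[2] = 2 -> leaves = [31, 37, 2, 90]
  L0: [31, 37, 2, 90]
  L1: h(31,37)=(31*31+37)%997=1 h(2,90)=(2*31+90)%997=152 -> [1, 152]
  L2: h(1,152)=(1*31+152)%997=183 -> [183]
  root = 183 == target 183  ** MATCH **
Candidate C: set leaf[2] = 68 -> leaves = [31, 37, 68, 90]
  L0: [31, 37, 68, 90]
  L1: h(31,37)=(31*31+37)%997=1 h(68,90)=(68*31+90)%997=204 -> [1, 204]
  L2: h(1,204)=(1*31+204)%997=235 -> [235]
  root = 235 != target 183
Candidate B produces the target root.

Answer: B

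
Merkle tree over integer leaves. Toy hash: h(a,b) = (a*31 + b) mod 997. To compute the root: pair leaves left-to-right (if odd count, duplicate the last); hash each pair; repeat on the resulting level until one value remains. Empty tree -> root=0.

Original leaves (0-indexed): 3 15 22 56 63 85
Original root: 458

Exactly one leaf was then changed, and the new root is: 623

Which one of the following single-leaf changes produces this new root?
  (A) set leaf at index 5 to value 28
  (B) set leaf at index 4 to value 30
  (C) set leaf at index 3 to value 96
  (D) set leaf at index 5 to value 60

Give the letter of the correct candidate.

Original leaves: [3, 15, 22, 56, 63, 85]
Target new root: 623
Try each candidate change and compute the resulting root:
Candidate A: set leaf[5] = 28 -> leaves = [3, 15, 22, 56, 63, 28]
  L0: [3, 15, 22, 56, 63, 28]
  L1: h(3,15)=(3*31+15)%997=108 h(22,56)=(22*31+56)%997=738 h(63,28)=(63*31+28)%997=984 -> [108, 738, 984]
  L2: h(108,738)=(108*31+738)%997=98 h(984,984)=(984*31+984)%997=581 -> [98, 581]
  L3: h(98,581)=(98*31+581)%997=628 -> [628]
  root = 628 != target 623
Candidate B: set leaf[4] = 30 -> leaves = [3, 15, 22, 56, 30, 85]
  L0: [3, 15, 22, 56, 30, 85]
  L1: h(3,15)=(3*31+15)%997=108 h(22,56)=(22*31+56)%997=738 h(30,85)=(30*31+85)%997=18 -> [108, 738, 18]
  L2: h(108,738)=(108*31+738)%997=98 h(18,18)=(18*31+18)%997=576 -> [98, 576]
  L3: h(98,576)=(98*31+576)%997=623 -> [623]
  root = 623 == target 623  ** MATCH **
Candidate C: set leaf[3] = 96 -> leaves = [3, 15, 22, 96, 63, 85]
  L0: [3, 15, 22, 96, 63, 85]
  L1: h(3,15)=(3*31+15)%997=108 h(22,96)=(22*31+96)%997=778 h(63,85)=(63*31+85)%997=44 -> [108, 778, 44]
  L2: h(108,778)=(108*31+778)%997=138 h(44,44)=(44*31+44)%997=411 -> [138, 411]
  L3: h(138,411)=(138*31+411)%997=701 -> [701]
  root = 701 != target 623
Candidate D: set leaf[5] = 60 -> leaves = [3, 15, 22, 56, 63, 60]
  L0: [3, 15, 22, 56, 63, 60]
  L1: h(3,15)=(3*31+15)%997=108 h(22,56)=(22*31+56)%997=738 h(63,60)=(63*31+60)%997=19 -> [108, 738, 19]
  L2: h(108,738)=(108*31+738)%997=98 h(19,19)=(19*31+19)%997=608 -> [98, 608]
  L3: h(98,608)=(98*31+608)%997=655 -> [655]
  root = 655 != target 623
Candidate B produces the target root.

Answer: B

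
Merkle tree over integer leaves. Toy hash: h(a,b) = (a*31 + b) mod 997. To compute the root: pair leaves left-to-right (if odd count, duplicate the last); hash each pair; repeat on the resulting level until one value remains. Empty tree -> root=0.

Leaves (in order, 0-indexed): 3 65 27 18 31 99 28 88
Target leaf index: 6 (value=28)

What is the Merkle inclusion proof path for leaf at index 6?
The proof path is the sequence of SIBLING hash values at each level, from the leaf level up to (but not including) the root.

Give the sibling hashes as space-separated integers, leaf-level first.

L0 (leaves): [3, 65, 27, 18, 31, 99, 28, 88], target index=6
L1: h(3,65)=(3*31+65)%997=158 [pair 0] h(27,18)=(27*31+18)%997=855 [pair 1] h(31,99)=(31*31+99)%997=63 [pair 2] h(28,88)=(28*31+88)%997=956 [pair 3] -> [158, 855, 63, 956]
  Sibling for proof at L0: 88
L2: h(158,855)=(158*31+855)%997=768 [pair 0] h(63,956)=(63*31+956)%997=915 [pair 1] -> [768, 915]
  Sibling for proof at L1: 63
L3: h(768,915)=(768*31+915)%997=795 [pair 0] -> [795]
  Sibling for proof at L2: 768
Root: 795
Proof path (sibling hashes from leaf to root): [88, 63, 768]

Answer: 88 63 768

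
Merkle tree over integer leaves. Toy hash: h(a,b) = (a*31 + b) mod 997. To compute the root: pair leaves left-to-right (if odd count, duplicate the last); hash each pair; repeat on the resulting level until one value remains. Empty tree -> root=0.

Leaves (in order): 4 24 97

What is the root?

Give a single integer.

L0: [4, 24, 97]
L1: h(4,24)=(4*31+24)%997=148 h(97,97)=(97*31+97)%997=113 -> [148, 113]
L2: h(148,113)=(148*31+113)%997=713 -> [713]

Answer: 713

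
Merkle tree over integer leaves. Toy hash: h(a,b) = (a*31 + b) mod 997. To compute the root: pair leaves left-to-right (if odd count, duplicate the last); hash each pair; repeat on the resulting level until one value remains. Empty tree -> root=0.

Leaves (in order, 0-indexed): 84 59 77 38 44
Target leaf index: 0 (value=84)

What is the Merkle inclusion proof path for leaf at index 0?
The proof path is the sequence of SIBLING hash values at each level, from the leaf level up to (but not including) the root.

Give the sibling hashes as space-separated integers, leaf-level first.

Answer: 59 431 191

Derivation:
L0 (leaves): [84, 59, 77, 38, 44], target index=0
L1: h(84,59)=(84*31+59)%997=669 [pair 0] h(77,38)=(77*31+38)%997=431 [pair 1] h(44,44)=(44*31+44)%997=411 [pair 2] -> [669, 431, 411]
  Sibling for proof at L0: 59
L2: h(669,431)=(669*31+431)%997=233 [pair 0] h(411,411)=(411*31+411)%997=191 [pair 1] -> [233, 191]
  Sibling for proof at L1: 431
L3: h(233,191)=(233*31+191)%997=435 [pair 0] -> [435]
  Sibling for proof at L2: 191
Root: 435
Proof path (sibling hashes from leaf to root): [59, 431, 191]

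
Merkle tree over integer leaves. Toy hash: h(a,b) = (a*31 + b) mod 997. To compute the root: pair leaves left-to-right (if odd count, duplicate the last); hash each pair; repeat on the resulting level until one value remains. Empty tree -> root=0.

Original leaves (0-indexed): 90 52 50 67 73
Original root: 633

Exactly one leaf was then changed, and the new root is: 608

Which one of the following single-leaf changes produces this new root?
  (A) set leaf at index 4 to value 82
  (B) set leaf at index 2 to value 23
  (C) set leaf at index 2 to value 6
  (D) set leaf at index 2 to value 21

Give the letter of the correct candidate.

Answer: B

Derivation:
Original leaves: [90, 52, 50, 67, 73]
Target new root: 608
Try each candidate change and compute the resulting root:
Candidate A: set leaf[4] = 82 -> leaves = [90, 52, 50, 67, 82]
  L0: [90, 52, 50, 67, 82]
  L1: h(90,52)=(90*31+52)%997=848 h(50,67)=(50*31+67)%997=620 h(82,82)=(82*31+82)%997=630 -> [848, 620, 630]
  L2: h(848,620)=(848*31+620)%997=986 h(630,630)=(630*31+630)%997=220 -> [986, 220]
  L3: h(986,220)=(986*31+220)%997=876 -> [876]
  root = 876 != target 608
Candidate B: set leaf[2] = 23 -> leaves = [90, 52, 23, 67, 73]
  L0: [90, 52, 23, 67, 73]
  L1: h(90,52)=(90*31+52)%997=848 h(23,67)=(23*31+67)%997=780 h(73,73)=(73*31+73)%997=342 -> [848, 780, 342]
  L2: h(848,780)=(848*31+780)%997=149 h(342,342)=(342*31+342)%997=974 -> [149, 974]
  L3: h(149,974)=(149*31+974)%997=608 -> [608]
  root = 608 == target 608  ** MATCH **
Candidate C: set leaf[2] = 6 -> leaves = [90, 52, 6, 67, 73]
  L0: [90, 52, 6, 67, 73]
  L1: h(90,52)=(90*31+52)%997=848 h(6,67)=(6*31+67)%997=253 h(73,73)=(73*31+73)%997=342 -> [848, 253, 342]
  L2: h(848,253)=(848*31+253)%997=619 h(342,342)=(342*31+342)%997=974 -> [619, 974]
  L3: h(619,974)=(619*31+974)%997=223 -> [223]
  root = 223 != target 608
Candidate D: set leaf[2] = 21 -> leaves = [90, 52, 21, 67, 73]
  L0: [90, 52, 21, 67, 73]
  L1: h(90,52)=(90*31+52)%997=848 h(21,67)=(21*31+67)%997=718 h(73,73)=(73*31+73)%997=342 -> [848, 718, 342]
  L2: h(848,718)=(848*31+718)%997=87 h(342,342)=(342*31+342)%997=974 -> [87, 974]
  L3: h(87,974)=(87*31+974)%997=680 -> [680]
  root = 680 != target 608
Candidate B produces the target root.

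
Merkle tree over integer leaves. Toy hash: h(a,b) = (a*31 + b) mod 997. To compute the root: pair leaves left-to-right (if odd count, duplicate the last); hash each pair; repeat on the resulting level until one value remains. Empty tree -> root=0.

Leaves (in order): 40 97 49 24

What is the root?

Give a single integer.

Answer: 119

Derivation:
L0: [40, 97, 49, 24]
L1: h(40,97)=(40*31+97)%997=340 h(49,24)=(49*31+24)%997=546 -> [340, 546]
L2: h(340,546)=(340*31+546)%997=119 -> [119]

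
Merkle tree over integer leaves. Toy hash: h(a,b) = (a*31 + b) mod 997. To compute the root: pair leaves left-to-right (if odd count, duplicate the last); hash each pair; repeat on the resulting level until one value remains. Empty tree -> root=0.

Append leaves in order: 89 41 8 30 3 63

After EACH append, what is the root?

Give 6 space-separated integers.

Answer: 89 806 317 339 620 546

Derivation:
After append 89 (leaves=[89]):
  L0: [89]
  root=89
After append 41 (leaves=[89, 41]):
  L0: [89, 41]
  L1: h(89,41)=(89*31+41)%997=806 -> [806]
  root=806
After append 8 (leaves=[89, 41, 8]):
  L0: [89, 41, 8]
  L1: h(89,41)=(89*31+41)%997=806 h(8,8)=(8*31+8)%997=256 -> [806, 256]
  L2: h(806,256)=(806*31+256)%997=317 -> [317]
  root=317
After append 30 (leaves=[89, 41, 8, 30]):
  L0: [89, 41, 8, 30]
  L1: h(89,41)=(89*31+41)%997=806 h(8,30)=(8*31+30)%997=278 -> [806, 278]
  L2: h(806,278)=(806*31+278)%997=339 -> [339]
  root=339
After append 3 (leaves=[89, 41, 8, 30, 3]):
  L0: [89, 41, 8, 30, 3]
  L1: h(89,41)=(89*31+41)%997=806 h(8,30)=(8*31+30)%997=278 h(3,3)=(3*31+3)%997=96 -> [806, 278, 96]
  L2: h(806,278)=(806*31+278)%997=339 h(96,96)=(96*31+96)%997=81 -> [339, 81]
  L3: h(339,81)=(339*31+81)%997=620 -> [620]
  root=620
After append 63 (leaves=[89, 41, 8, 30, 3, 63]):
  L0: [89, 41, 8, 30, 3, 63]
  L1: h(89,41)=(89*31+41)%997=806 h(8,30)=(8*31+30)%997=278 h(3,63)=(3*31+63)%997=156 -> [806, 278, 156]
  L2: h(806,278)=(806*31+278)%997=339 h(156,156)=(156*31+156)%997=7 -> [339, 7]
  L3: h(339,7)=(339*31+7)%997=546 -> [546]
  root=546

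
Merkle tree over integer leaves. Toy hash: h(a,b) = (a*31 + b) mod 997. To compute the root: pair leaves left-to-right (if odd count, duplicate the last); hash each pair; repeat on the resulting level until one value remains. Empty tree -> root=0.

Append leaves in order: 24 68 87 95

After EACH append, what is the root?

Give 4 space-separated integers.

Answer: 24 812 40 48

Derivation:
After append 24 (leaves=[24]):
  L0: [24]
  root=24
After append 68 (leaves=[24, 68]):
  L0: [24, 68]
  L1: h(24,68)=(24*31+68)%997=812 -> [812]
  root=812
After append 87 (leaves=[24, 68, 87]):
  L0: [24, 68, 87]
  L1: h(24,68)=(24*31+68)%997=812 h(87,87)=(87*31+87)%997=790 -> [812, 790]
  L2: h(812,790)=(812*31+790)%997=40 -> [40]
  root=40
After append 95 (leaves=[24, 68, 87, 95]):
  L0: [24, 68, 87, 95]
  L1: h(24,68)=(24*31+68)%997=812 h(87,95)=(87*31+95)%997=798 -> [812, 798]
  L2: h(812,798)=(812*31+798)%997=48 -> [48]
  root=48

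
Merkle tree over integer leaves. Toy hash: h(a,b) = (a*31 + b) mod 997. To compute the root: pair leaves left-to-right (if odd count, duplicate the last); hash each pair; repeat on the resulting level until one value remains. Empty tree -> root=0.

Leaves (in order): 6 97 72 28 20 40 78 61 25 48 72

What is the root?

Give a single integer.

Answer: 686

Derivation:
L0: [6, 97, 72, 28, 20, 40, 78, 61, 25, 48, 72]
L1: h(6,97)=(6*31+97)%997=283 h(72,28)=(72*31+28)%997=266 h(20,40)=(20*31+40)%997=660 h(78,61)=(78*31+61)%997=485 h(25,48)=(25*31+48)%997=823 h(72,72)=(72*31+72)%997=310 -> [283, 266, 660, 485, 823, 310]
L2: h(283,266)=(283*31+266)%997=66 h(660,485)=(660*31+485)%997=8 h(823,310)=(823*31+310)%997=898 -> [66, 8, 898]
L3: h(66,8)=(66*31+8)%997=60 h(898,898)=(898*31+898)%997=820 -> [60, 820]
L4: h(60,820)=(60*31+820)%997=686 -> [686]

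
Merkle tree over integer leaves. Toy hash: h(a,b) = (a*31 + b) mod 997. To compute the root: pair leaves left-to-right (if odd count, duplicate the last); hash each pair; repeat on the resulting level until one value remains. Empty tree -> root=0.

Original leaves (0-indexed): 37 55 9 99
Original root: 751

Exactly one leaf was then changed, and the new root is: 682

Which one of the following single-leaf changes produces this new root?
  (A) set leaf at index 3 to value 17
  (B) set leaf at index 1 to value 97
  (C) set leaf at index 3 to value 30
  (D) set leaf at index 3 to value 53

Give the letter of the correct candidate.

Original leaves: [37, 55, 9, 99]
Target new root: 682
Try each candidate change and compute the resulting root:
Candidate A: set leaf[3] = 17 -> leaves = [37, 55, 9, 17]
  L0: [37, 55, 9, 17]
  L1: h(37,55)=(37*31+55)%997=205 h(9,17)=(9*31+17)%997=296 -> [205, 296]
  L2: h(205,296)=(205*31+296)%997=669 -> [669]
  root = 669 != target 682
Candidate B: set leaf[1] = 97 -> leaves = [37, 97, 9, 99]
  L0: [37, 97, 9, 99]
  L1: h(37,97)=(37*31+97)%997=247 h(9,99)=(9*31+99)%997=378 -> [247, 378]
  L2: h(247,378)=(247*31+378)%997=59 -> [59]
  root = 59 != target 682
Candidate C: set leaf[3] = 30 -> leaves = [37, 55, 9, 30]
  L0: [37, 55, 9, 30]
  L1: h(37,55)=(37*31+55)%997=205 h(9,30)=(9*31+30)%997=309 -> [205, 309]
  L2: h(205,309)=(205*31+309)%997=682 -> [682]
  root = 682 == target 682  ** MATCH **
Candidate D: set leaf[3] = 53 -> leaves = [37, 55, 9, 53]
  L0: [37, 55, 9, 53]
  L1: h(37,55)=(37*31+55)%997=205 h(9,53)=(9*31+53)%997=332 -> [205, 332]
  L2: h(205,332)=(205*31+332)%997=705 -> [705]
  root = 705 != target 682
Candidate C produces the target root.

Answer: C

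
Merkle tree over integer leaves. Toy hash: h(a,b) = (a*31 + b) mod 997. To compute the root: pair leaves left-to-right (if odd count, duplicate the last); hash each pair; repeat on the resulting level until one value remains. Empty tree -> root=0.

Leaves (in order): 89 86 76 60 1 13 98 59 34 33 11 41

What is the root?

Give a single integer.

L0: [89, 86, 76, 60, 1, 13, 98, 59, 34, 33, 11, 41]
L1: h(89,86)=(89*31+86)%997=851 h(76,60)=(76*31+60)%997=422 h(1,13)=(1*31+13)%997=44 h(98,59)=(98*31+59)%997=106 h(34,33)=(34*31+33)%997=90 h(11,41)=(11*31+41)%997=382 -> [851, 422, 44, 106, 90, 382]
L2: h(851,422)=(851*31+422)%997=881 h(44,106)=(44*31+106)%997=473 h(90,382)=(90*31+382)%997=181 -> [881, 473, 181]
L3: h(881,473)=(881*31+473)%997=865 h(181,181)=(181*31+181)%997=807 -> [865, 807]
L4: h(865,807)=(865*31+807)%997=703 -> [703]

Answer: 703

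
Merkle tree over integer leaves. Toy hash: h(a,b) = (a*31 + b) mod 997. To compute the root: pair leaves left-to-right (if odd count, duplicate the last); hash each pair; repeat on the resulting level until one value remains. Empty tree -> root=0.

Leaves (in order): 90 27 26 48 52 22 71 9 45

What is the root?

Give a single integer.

L0: [90, 27, 26, 48, 52, 22, 71, 9, 45]
L1: h(90,27)=(90*31+27)%997=823 h(26,48)=(26*31+48)%997=854 h(52,22)=(52*31+22)%997=637 h(71,9)=(71*31+9)%997=216 h(45,45)=(45*31+45)%997=443 -> [823, 854, 637, 216, 443]
L2: h(823,854)=(823*31+854)%997=445 h(637,216)=(637*31+216)%997=23 h(443,443)=(443*31+443)%997=218 -> [445, 23, 218]
L3: h(445,23)=(445*31+23)%997=857 h(218,218)=(218*31+218)%997=994 -> [857, 994]
L4: h(857,994)=(857*31+994)%997=642 -> [642]

Answer: 642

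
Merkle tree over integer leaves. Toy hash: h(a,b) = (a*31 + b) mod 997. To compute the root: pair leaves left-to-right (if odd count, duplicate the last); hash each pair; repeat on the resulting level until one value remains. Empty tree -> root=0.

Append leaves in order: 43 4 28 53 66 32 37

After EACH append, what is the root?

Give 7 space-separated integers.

After append 43 (leaves=[43]):
  L0: [43]
  root=43
After append 4 (leaves=[43, 4]):
  L0: [43, 4]
  L1: h(43,4)=(43*31+4)%997=340 -> [340]
  root=340
After append 28 (leaves=[43, 4, 28]):
  L0: [43, 4, 28]
  L1: h(43,4)=(43*31+4)%997=340 h(28,28)=(28*31+28)%997=896 -> [340, 896]
  L2: h(340,896)=(340*31+896)%997=469 -> [469]
  root=469
After append 53 (leaves=[43, 4, 28, 53]):
  L0: [43, 4, 28, 53]
  L1: h(43,4)=(43*31+4)%997=340 h(28,53)=(28*31+53)%997=921 -> [340, 921]
  L2: h(340,921)=(340*31+921)%997=494 -> [494]
  root=494
After append 66 (leaves=[43, 4, 28, 53, 66]):
  L0: [43, 4, 28, 53, 66]
  L1: h(43,4)=(43*31+4)%997=340 h(28,53)=(28*31+53)%997=921 h(66,66)=(66*31+66)%997=118 -> [340, 921, 118]
  L2: h(340,921)=(340*31+921)%997=494 h(118,118)=(118*31+118)%997=785 -> [494, 785]
  L3: h(494,785)=(494*31+785)%997=147 -> [147]
  root=147
After append 32 (leaves=[43, 4, 28, 53, 66, 32]):
  L0: [43, 4, 28, 53, 66, 32]
  L1: h(43,4)=(43*31+4)%997=340 h(28,53)=(28*31+53)%997=921 h(66,32)=(66*31+32)%997=84 -> [340, 921, 84]
  L2: h(340,921)=(340*31+921)%997=494 h(84,84)=(84*31+84)%997=694 -> [494, 694]
  L3: h(494,694)=(494*31+694)%997=56 -> [56]
  root=56
After append 37 (leaves=[43, 4, 28, 53, 66, 32, 37]):
  L0: [43, 4, 28, 53, 66, 32, 37]
  L1: h(43,4)=(43*31+4)%997=340 h(28,53)=(28*31+53)%997=921 h(66,32)=(66*31+32)%997=84 h(37,37)=(37*31+37)%997=187 -> [340, 921, 84, 187]
  L2: h(340,921)=(340*31+921)%997=494 h(84,187)=(84*31+187)%997=797 -> [494, 797]
  L3: h(494,797)=(494*31+797)%997=159 -> [159]
  root=159

Answer: 43 340 469 494 147 56 159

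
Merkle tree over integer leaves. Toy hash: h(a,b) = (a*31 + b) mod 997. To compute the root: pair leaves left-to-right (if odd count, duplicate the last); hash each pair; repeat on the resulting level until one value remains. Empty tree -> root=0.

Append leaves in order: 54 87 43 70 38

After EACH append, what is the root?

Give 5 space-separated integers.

After append 54 (leaves=[54]):
  L0: [54]
  root=54
After append 87 (leaves=[54, 87]):
  L0: [54, 87]
  L1: h(54,87)=(54*31+87)%997=764 -> [764]
  root=764
After append 43 (leaves=[54, 87, 43]):
  L0: [54, 87, 43]
  L1: h(54,87)=(54*31+87)%997=764 h(43,43)=(43*31+43)%997=379 -> [764, 379]
  L2: h(764,379)=(764*31+379)%997=135 -> [135]
  root=135
After append 70 (leaves=[54, 87, 43, 70]):
  L0: [54, 87, 43, 70]
  L1: h(54,87)=(54*31+87)%997=764 h(43,70)=(43*31+70)%997=406 -> [764, 406]
  L2: h(764,406)=(764*31+406)%997=162 -> [162]
  root=162
After append 38 (leaves=[54, 87, 43, 70, 38]):
  L0: [54, 87, 43, 70, 38]
  L1: h(54,87)=(54*31+87)%997=764 h(43,70)=(43*31+70)%997=406 h(38,38)=(38*31+38)%997=219 -> [764, 406, 219]
  L2: h(764,406)=(764*31+406)%997=162 h(219,219)=(219*31+219)%997=29 -> [162, 29]
  L3: h(162,29)=(162*31+29)%997=66 -> [66]
  root=66

Answer: 54 764 135 162 66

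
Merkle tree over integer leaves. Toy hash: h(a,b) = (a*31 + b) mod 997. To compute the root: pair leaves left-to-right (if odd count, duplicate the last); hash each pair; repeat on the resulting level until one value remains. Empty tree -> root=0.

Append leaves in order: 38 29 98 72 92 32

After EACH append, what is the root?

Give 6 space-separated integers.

After append 38 (leaves=[38]):
  L0: [38]
  root=38
After append 29 (leaves=[38, 29]):
  L0: [38, 29]
  L1: h(38,29)=(38*31+29)%997=210 -> [210]
  root=210
After append 98 (leaves=[38, 29, 98]):
  L0: [38, 29, 98]
  L1: h(38,29)=(38*31+29)%997=210 h(98,98)=(98*31+98)%997=145 -> [210, 145]
  L2: h(210,145)=(210*31+145)%997=673 -> [673]
  root=673
After append 72 (leaves=[38, 29, 98, 72]):
  L0: [38, 29, 98, 72]
  L1: h(38,29)=(38*31+29)%997=210 h(98,72)=(98*31+72)%997=119 -> [210, 119]
  L2: h(210,119)=(210*31+119)%997=647 -> [647]
  root=647
After append 92 (leaves=[38, 29, 98, 72, 92]):
  L0: [38, 29, 98, 72, 92]
  L1: h(38,29)=(38*31+29)%997=210 h(98,72)=(98*31+72)%997=119 h(92,92)=(92*31+92)%997=950 -> [210, 119, 950]
  L2: h(210,119)=(210*31+119)%997=647 h(950,950)=(950*31+950)%997=490 -> [647, 490]
  L3: h(647,490)=(647*31+490)%997=607 -> [607]
  root=607
After append 32 (leaves=[38, 29, 98, 72, 92, 32]):
  L0: [38, 29, 98, 72, 92, 32]
  L1: h(38,29)=(38*31+29)%997=210 h(98,72)=(98*31+72)%997=119 h(92,32)=(92*31+32)%997=890 -> [210, 119, 890]
  L2: h(210,119)=(210*31+119)%997=647 h(890,890)=(890*31+890)%997=564 -> [647, 564]
  L3: h(647,564)=(647*31+564)%997=681 -> [681]
  root=681

Answer: 38 210 673 647 607 681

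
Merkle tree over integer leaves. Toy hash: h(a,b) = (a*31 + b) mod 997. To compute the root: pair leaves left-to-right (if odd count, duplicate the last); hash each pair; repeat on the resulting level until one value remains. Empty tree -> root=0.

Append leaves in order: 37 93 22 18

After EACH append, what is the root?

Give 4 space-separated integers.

Answer: 37 243 261 257

Derivation:
After append 37 (leaves=[37]):
  L0: [37]
  root=37
After append 93 (leaves=[37, 93]):
  L0: [37, 93]
  L1: h(37,93)=(37*31+93)%997=243 -> [243]
  root=243
After append 22 (leaves=[37, 93, 22]):
  L0: [37, 93, 22]
  L1: h(37,93)=(37*31+93)%997=243 h(22,22)=(22*31+22)%997=704 -> [243, 704]
  L2: h(243,704)=(243*31+704)%997=261 -> [261]
  root=261
After append 18 (leaves=[37, 93, 22, 18]):
  L0: [37, 93, 22, 18]
  L1: h(37,93)=(37*31+93)%997=243 h(22,18)=(22*31+18)%997=700 -> [243, 700]
  L2: h(243,700)=(243*31+700)%997=257 -> [257]
  root=257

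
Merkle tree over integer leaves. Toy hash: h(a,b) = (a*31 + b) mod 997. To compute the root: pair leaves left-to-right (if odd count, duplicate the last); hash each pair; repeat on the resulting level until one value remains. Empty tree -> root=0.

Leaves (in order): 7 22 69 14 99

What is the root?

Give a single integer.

Answer: 992

Derivation:
L0: [7, 22, 69, 14, 99]
L1: h(7,22)=(7*31+22)%997=239 h(69,14)=(69*31+14)%997=159 h(99,99)=(99*31+99)%997=177 -> [239, 159, 177]
L2: h(239,159)=(239*31+159)%997=589 h(177,177)=(177*31+177)%997=679 -> [589, 679]
L3: h(589,679)=(589*31+679)%997=992 -> [992]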